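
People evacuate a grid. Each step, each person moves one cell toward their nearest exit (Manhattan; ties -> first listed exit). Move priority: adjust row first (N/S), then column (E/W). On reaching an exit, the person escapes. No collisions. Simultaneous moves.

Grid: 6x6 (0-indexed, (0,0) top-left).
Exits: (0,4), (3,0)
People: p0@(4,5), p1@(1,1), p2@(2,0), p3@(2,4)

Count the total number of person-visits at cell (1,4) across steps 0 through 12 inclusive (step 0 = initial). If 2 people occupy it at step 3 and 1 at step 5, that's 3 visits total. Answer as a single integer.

Answer: 1

Derivation:
Step 0: p0@(4,5) p1@(1,1) p2@(2,0) p3@(2,4) -> at (1,4): 0 [-], cum=0
Step 1: p0@(3,5) p1@(2,1) p2@ESC p3@(1,4) -> at (1,4): 1 [p3], cum=1
Step 2: p0@(2,5) p1@(3,1) p2@ESC p3@ESC -> at (1,4): 0 [-], cum=1
Step 3: p0@(1,5) p1@ESC p2@ESC p3@ESC -> at (1,4): 0 [-], cum=1
Step 4: p0@(0,5) p1@ESC p2@ESC p3@ESC -> at (1,4): 0 [-], cum=1
Step 5: p0@ESC p1@ESC p2@ESC p3@ESC -> at (1,4): 0 [-], cum=1
Total visits = 1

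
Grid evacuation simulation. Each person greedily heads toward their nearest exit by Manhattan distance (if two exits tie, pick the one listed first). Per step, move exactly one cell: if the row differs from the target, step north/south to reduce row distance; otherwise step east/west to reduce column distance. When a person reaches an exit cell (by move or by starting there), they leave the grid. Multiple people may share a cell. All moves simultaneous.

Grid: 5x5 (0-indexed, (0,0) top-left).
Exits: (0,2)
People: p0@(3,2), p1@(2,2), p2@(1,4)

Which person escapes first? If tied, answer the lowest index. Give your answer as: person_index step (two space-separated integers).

Step 1: p0:(3,2)->(2,2) | p1:(2,2)->(1,2) | p2:(1,4)->(0,4)
Step 2: p0:(2,2)->(1,2) | p1:(1,2)->(0,2)->EXIT | p2:(0,4)->(0,3)
Step 3: p0:(1,2)->(0,2)->EXIT | p1:escaped | p2:(0,3)->(0,2)->EXIT
Exit steps: [3, 2, 3]
First to escape: p1 at step 2

Answer: 1 2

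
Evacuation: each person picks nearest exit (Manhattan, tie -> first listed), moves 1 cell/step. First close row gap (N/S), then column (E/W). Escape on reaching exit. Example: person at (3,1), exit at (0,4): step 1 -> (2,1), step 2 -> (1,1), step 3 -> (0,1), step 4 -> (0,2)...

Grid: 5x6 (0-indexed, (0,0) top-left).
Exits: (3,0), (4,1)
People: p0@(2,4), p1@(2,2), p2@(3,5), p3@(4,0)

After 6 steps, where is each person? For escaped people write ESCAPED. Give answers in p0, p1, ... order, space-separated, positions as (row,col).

Step 1: p0:(2,4)->(3,4) | p1:(2,2)->(3,2) | p2:(3,5)->(3,4) | p3:(4,0)->(3,0)->EXIT
Step 2: p0:(3,4)->(3,3) | p1:(3,2)->(3,1) | p2:(3,4)->(3,3) | p3:escaped
Step 3: p0:(3,3)->(3,2) | p1:(3,1)->(3,0)->EXIT | p2:(3,3)->(3,2) | p3:escaped
Step 4: p0:(3,2)->(3,1) | p1:escaped | p2:(3,2)->(3,1) | p3:escaped
Step 5: p0:(3,1)->(3,0)->EXIT | p1:escaped | p2:(3,1)->(3,0)->EXIT | p3:escaped

ESCAPED ESCAPED ESCAPED ESCAPED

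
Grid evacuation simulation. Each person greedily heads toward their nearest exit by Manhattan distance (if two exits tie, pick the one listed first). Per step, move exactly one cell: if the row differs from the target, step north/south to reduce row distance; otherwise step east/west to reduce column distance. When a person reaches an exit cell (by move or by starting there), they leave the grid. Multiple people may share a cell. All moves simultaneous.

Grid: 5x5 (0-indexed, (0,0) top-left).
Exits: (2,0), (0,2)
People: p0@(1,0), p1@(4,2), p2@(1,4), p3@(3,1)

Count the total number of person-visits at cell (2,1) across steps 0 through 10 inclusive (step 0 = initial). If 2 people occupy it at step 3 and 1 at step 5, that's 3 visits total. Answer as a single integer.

Answer: 2

Derivation:
Step 0: p0@(1,0) p1@(4,2) p2@(1,4) p3@(3,1) -> at (2,1): 0 [-], cum=0
Step 1: p0@ESC p1@(3,2) p2@(0,4) p3@(2,1) -> at (2,1): 1 [p3], cum=1
Step 2: p0@ESC p1@(2,2) p2@(0,3) p3@ESC -> at (2,1): 0 [-], cum=1
Step 3: p0@ESC p1@(2,1) p2@ESC p3@ESC -> at (2,1): 1 [p1], cum=2
Step 4: p0@ESC p1@ESC p2@ESC p3@ESC -> at (2,1): 0 [-], cum=2
Total visits = 2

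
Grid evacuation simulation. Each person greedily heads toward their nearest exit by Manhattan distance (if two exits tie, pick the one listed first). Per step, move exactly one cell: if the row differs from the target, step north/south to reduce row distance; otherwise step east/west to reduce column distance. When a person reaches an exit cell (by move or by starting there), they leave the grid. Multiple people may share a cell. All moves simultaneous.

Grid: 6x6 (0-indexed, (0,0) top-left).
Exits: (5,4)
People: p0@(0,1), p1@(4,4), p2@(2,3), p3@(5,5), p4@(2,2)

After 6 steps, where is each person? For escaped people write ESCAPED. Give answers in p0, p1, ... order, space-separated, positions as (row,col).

Step 1: p0:(0,1)->(1,1) | p1:(4,4)->(5,4)->EXIT | p2:(2,3)->(3,3) | p3:(5,5)->(5,4)->EXIT | p4:(2,2)->(3,2)
Step 2: p0:(1,1)->(2,1) | p1:escaped | p2:(3,3)->(4,3) | p3:escaped | p4:(3,2)->(4,2)
Step 3: p0:(2,1)->(3,1) | p1:escaped | p2:(4,3)->(5,3) | p3:escaped | p4:(4,2)->(5,2)
Step 4: p0:(3,1)->(4,1) | p1:escaped | p2:(5,3)->(5,4)->EXIT | p3:escaped | p4:(5,2)->(5,3)
Step 5: p0:(4,1)->(5,1) | p1:escaped | p2:escaped | p3:escaped | p4:(5,3)->(5,4)->EXIT
Step 6: p0:(5,1)->(5,2) | p1:escaped | p2:escaped | p3:escaped | p4:escaped

(5,2) ESCAPED ESCAPED ESCAPED ESCAPED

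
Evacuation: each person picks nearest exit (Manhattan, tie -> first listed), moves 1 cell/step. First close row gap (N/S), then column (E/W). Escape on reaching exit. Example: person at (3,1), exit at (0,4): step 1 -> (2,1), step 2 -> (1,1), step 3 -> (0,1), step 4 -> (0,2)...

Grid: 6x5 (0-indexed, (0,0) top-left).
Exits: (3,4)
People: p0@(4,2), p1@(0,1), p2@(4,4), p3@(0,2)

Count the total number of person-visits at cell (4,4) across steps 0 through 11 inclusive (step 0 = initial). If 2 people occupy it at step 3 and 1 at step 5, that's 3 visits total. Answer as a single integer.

Answer: 1

Derivation:
Step 0: p0@(4,2) p1@(0,1) p2@(4,4) p3@(0,2) -> at (4,4): 1 [p2], cum=1
Step 1: p0@(3,2) p1@(1,1) p2@ESC p3@(1,2) -> at (4,4): 0 [-], cum=1
Step 2: p0@(3,3) p1@(2,1) p2@ESC p3@(2,2) -> at (4,4): 0 [-], cum=1
Step 3: p0@ESC p1@(3,1) p2@ESC p3@(3,2) -> at (4,4): 0 [-], cum=1
Step 4: p0@ESC p1@(3,2) p2@ESC p3@(3,3) -> at (4,4): 0 [-], cum=1
Step 5: p0@ESC p1@(3,3) p2@ESC p3@ESC -> at (4,4): 0 [-], cum=1
Step 6: p0@ESC p1@ESC p2@ESC p3@ESC -> at (4,4): 0 [-], cum=1
Total visits = 1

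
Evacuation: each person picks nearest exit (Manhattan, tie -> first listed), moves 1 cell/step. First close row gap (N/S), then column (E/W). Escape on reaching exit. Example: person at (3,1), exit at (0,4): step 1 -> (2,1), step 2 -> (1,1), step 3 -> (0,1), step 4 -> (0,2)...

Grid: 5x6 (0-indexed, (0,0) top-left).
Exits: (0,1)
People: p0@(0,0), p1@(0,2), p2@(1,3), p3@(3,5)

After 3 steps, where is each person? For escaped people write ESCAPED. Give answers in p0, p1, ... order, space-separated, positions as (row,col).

Step 1: p0:(0,0)->(0,1)->EXIT | p1:(0,2)->(0,1)->EXIT | p2:(1,3)->(0,3) | p3:(3,5)->(2,5)
Step 2: p0:escaped | p1:escaped | p2:(0,3)->(0,2) | p3:(2,5)->(1,5)
Step 3: p0:escaped | p1:escaped | p2:(0,2)->(0,1)->EXIT | p3:(1,5)->(0,5)

ESCAPED ESCAPED ESCAPED (0,5)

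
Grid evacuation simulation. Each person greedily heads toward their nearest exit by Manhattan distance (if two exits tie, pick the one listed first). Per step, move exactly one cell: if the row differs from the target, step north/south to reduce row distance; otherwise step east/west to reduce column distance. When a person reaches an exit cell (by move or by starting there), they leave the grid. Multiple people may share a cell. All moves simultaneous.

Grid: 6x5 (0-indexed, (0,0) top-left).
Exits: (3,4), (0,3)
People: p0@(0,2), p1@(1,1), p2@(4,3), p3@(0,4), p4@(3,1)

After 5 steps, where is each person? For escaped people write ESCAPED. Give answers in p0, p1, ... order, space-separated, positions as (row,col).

Step 1: p0:(0,2)->(0,3)->EXIT | p1:(1,1)->(0,1) | p2:(4,3)->(3,3) | p3:(0,4)->(0,3)->EXIT | p4:(3,1)->(3,2)
Step 2: p0:escaped | p1:(0,1)->(0,2) | p2:(3,3)->(3,4)->EXIT | p3:escaped | p4:(3,2)->(3,3)
Step 3: p0:escaped | p1:(0,2)->(0,3)->EXIT | p2:escaped | p3:escaped | p4:(3,3)->(3,4)->EXIT

ESCAPED ESCAPED ESCAPED ESCAPED ESCAPED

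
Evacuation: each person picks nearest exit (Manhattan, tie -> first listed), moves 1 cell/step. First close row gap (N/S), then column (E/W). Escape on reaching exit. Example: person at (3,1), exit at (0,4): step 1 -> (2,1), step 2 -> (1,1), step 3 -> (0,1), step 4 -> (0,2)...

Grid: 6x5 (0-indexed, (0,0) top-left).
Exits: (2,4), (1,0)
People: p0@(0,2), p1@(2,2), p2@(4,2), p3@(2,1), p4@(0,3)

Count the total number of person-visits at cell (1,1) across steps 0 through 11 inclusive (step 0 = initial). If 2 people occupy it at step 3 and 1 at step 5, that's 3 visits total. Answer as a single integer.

Answer: 2

Derivation:
Step 0: p0@(0,2) p1@(2,2) p2@(4,2) p3@(2,1) p4@(0,3) -> at (1,1): 0 [-], cum=0
Step 1: p0@(1,2) p1@(2,3) p2@(3,2) p3@(1,1) p4@(1,3) -> at (1,1): 1 [p3], cum=1
Step 2: p0@(1,1) p1@ESC p2@(2,2) p3@ESC p4@(2,3) -> at (1,1): 1 [p0], cum=2
Step 3: p0@ESC p1@ESC p2@(2,3) p3@ESC p4@ESC -> at (1,1): 0 [-], cum=2
Step 4: p0@ESC p1@ESC p2@ESC p3@ESC p4@ESC -> at (1,1): 0 [-], cum=2
Total visits = 2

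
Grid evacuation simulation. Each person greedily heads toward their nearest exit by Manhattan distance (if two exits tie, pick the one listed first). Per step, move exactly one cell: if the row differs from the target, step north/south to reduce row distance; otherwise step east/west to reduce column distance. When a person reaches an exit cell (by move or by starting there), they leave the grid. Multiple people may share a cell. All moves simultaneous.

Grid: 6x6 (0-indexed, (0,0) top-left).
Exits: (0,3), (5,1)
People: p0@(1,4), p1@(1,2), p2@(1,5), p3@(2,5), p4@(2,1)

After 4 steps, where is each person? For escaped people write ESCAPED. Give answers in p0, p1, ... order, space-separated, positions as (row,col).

Step 1: p0:(1,4)->(0,4) | p1:(1,2)->(0,2) | p2:(1,5)->(0,5) | p3:(2,5)->(1,5) | p4:(2,1)->(3,1)
Step 2: p0:(0,4)->(0,3)->EXIT | p1:(0,2)->(0,3)->EXIT | p2:(0,5)->(0,4) | p3:(1,5)->(0,5) | p4:(3,1)->(4,1)
Step 3: p0:escaped | p1:escaped | p2:(0,4)->(0,3)->EXIT | p3:(0,5)->(0,4) | p4:(4,1)->(5,1)->EXIT
Step 4: p0:escaped | p1:escaped | p2:escaped | p3:(0,4)->(0,3)->EXIT | p4:escaped

ESCAPED ESCAPED ESCAPED ESCAPED ESCAPED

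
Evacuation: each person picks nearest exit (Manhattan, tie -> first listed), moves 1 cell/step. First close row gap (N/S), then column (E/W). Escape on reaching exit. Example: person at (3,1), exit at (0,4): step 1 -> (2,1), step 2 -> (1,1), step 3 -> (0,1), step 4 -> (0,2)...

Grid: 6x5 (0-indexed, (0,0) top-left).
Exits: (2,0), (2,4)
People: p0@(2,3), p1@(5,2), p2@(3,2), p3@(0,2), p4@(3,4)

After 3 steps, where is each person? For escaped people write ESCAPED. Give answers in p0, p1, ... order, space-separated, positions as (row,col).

Step 1: p0:(2,3)->(2,4)->EXIT | p1:(5,2)->(4,2) | p2:(3,2)->(2,2) | p3:(0,2)->(1,2) | p4:(3,4)->(2,4)->EXIT
Step 2: p0:escaped | p1:(4,2)->(3,2) | p2:(2,2)->(2,1) | p3:(1,2)->(2,2) | p4:escaped
Step 3: p0:escaped | p1:(3,2)->(2,2) | p2:(2,1)->(2,0)->EXIT | p3:(2,2)->(2,1) | p4:escaped

ESCAPED (2,2) ESCAPED (2,1) ESCAPED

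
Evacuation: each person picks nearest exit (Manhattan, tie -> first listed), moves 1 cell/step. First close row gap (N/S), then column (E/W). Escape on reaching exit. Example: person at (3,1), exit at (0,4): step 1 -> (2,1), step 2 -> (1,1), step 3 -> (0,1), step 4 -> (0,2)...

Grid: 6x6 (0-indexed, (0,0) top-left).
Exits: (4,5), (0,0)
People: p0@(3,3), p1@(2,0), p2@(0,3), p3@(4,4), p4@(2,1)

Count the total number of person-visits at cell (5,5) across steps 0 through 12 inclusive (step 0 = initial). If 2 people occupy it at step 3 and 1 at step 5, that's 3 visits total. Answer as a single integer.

Answer: 0

Derivation:
Step 0: p0@(3,3) p1@(2,0) p2@(0,3) p3@(4,4) p4@(2,1) -> at (5,5): 0 [-], cum=0
Step 1: p0@(4,3) p1@(1,0) p2@(0,2) p3@ESC p4@(1,1) -> at (5,5): 0 [-], cum=0
Step 2: p0@(4,4) p1@ESC p2@(0,1) p3@ESC p4@(0,1) -> at (5,5): 0 [-], cum=0
Step 3: p0@ESC p1@ESC p2@ESC p3@ESC p4@ESC -> at (5,5): 0 [-], cum=0
Total visits = 0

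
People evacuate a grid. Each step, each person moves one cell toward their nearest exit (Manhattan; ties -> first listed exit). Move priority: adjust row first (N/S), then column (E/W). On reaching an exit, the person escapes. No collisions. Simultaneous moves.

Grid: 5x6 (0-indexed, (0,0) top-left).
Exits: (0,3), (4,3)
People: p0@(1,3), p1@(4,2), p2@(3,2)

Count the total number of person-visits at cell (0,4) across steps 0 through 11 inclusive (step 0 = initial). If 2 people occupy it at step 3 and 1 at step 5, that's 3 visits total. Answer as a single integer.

Step 0: p0@(1,3) p1@(4,2) p2@(3,2) -> at (0,4): 0 [-], cum=0
Step 1: p0@ESC p1@ESC p2@(4,2) -> at (0,4): 0 [-], cum=0
Step 2: p0@ESC p1@ESC p2@ESC -> at (0,4): 0 [-], cum=0
Total visits = 0

Answer: 0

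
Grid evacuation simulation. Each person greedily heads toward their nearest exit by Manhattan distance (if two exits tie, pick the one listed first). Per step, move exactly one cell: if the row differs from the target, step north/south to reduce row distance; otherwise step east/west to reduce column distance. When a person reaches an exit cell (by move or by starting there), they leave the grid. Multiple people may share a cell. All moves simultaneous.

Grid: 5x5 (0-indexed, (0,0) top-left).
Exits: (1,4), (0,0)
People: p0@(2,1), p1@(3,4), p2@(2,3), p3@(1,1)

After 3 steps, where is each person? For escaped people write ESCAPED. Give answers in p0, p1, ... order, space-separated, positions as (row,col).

Step 1: p0:(2,1)->(1,1) | p1:(3,4)->(2,4) | p2:(2,3)->(1,3) | p3:(1,1)->(0,1)
Step 2: p0:(1,1)->(0,1) | p1:(2,4)->(1,4)->EXIT | p2:(1,3)->(1,4)->EXIT | p3:(0,1)->(0,0)->EXIT
Step 3: p0:(0,1)->(0,0)->EXIT | p1:escaped | p2:escaped | p3:escaped

ESCAPED ESCAPED ESCAPED ESCAPED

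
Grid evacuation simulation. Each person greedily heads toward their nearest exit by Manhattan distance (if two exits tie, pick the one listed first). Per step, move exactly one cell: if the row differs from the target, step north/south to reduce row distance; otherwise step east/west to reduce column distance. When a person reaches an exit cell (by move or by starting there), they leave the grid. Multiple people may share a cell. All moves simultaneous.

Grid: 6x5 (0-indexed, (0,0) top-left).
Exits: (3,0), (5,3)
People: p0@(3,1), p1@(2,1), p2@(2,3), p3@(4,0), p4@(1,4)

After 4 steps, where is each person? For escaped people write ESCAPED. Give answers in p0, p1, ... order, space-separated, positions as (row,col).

Step 1: p0:(3,1)->(3,0)->EXIT | p1:(2,1)->(3,1) | p2:(2,3)->(3,3) | p3:(4,0)->(3,0)->EXIT | p4:(1,4)->(2,4)
Step 2: p0:escaped | p1:(3,1)->(3,0)->EXIT | p2:(3,3)->(4,3) | p3:escaped | p4:(2,4)->(3,4)
Step 3: p0:escaped | p1:escaped | p2:(4,3)->(5,3)->EXIT | p3:escaped | p4:(3,4)->(4,4)
Step 4: p0:escaped | p1:escaped | p2:escaped | p3:escaped | p4:(4,4)->(5,4)

ESCAPED ESCAPED ESCAPED ESCAPED (5,4)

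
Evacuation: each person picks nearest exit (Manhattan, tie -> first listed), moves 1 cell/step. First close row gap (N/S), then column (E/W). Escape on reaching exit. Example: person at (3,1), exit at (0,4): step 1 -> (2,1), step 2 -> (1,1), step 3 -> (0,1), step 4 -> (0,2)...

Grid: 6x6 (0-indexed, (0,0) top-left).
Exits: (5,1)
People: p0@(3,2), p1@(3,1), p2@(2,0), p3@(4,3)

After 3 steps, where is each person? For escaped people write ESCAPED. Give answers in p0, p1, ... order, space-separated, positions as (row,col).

Step 1: p0:(3,2)->(4,2) | p1:(3,1)->(4,1) | p2:(2,0)->(3,0) | p3:(4,3)->(5,3)
Step 2: p0:(4,2)->(5,2) | p1:(4,1)->(5,1)->EXIT | p2:(3,0)->(4,0) | p3:(5,3)->(5,2)
Step 3: p0:(5,2)->(5,1)->EXIT | p1:escaped | p2:(4,0)->(5,0) | p3:(5,2)->(5,1)->EXIT

ESCAPED ESCAPED (5,0) ESCAPED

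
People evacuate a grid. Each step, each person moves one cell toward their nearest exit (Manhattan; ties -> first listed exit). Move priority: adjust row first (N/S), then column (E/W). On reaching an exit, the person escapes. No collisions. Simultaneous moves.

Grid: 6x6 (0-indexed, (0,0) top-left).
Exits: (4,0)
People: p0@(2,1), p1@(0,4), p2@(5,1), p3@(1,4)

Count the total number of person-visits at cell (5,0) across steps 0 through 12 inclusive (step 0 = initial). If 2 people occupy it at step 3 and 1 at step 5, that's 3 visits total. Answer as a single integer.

Step 0: p0@(2,1) p1@(0,4) p2@(5,1) p3@(1,4) -> at (5,0): 0 [-], cum=0
Step 1: p0@(3,1) p1@(1,4) p2@(4,1) p3@(2,4) -> at (5,0): 0 [-], cum=0
Step 2: p0@(4,1) p1@(2,4) p2@ESC p3@(3,4) -> at (5,0): 0 [-], cum=0
Step 3: p0@ESC p1@(3,4) p2@ESC p3@(4,4) -> at (5,0): 0 [-], cum=0
Step 4: p0@ESC p1@(4,4) p2@ESC p3@(4,3) -> at (5,0): 0 [-], cum=0
Step 5: p0@ESC p1@(4,3) p2@ESC p3@(4,2) -> at (5,0): 0 [-], cum=0
Step 6: p0@ESC p1@(4,2) p2@ESC p3@(4,1) -> at (5,0): 0 [-], cum=0
Step 7: p0@ESC p1@(4,1) p2@ESC p3@ESC -> at (5,0): 0 [-], cum=0
Step 8: p0@ESC p1@ESC p2@ESC p3@ESC -> at (5,0): 0 [-], cum=0
Total visits = 0

Answer: 0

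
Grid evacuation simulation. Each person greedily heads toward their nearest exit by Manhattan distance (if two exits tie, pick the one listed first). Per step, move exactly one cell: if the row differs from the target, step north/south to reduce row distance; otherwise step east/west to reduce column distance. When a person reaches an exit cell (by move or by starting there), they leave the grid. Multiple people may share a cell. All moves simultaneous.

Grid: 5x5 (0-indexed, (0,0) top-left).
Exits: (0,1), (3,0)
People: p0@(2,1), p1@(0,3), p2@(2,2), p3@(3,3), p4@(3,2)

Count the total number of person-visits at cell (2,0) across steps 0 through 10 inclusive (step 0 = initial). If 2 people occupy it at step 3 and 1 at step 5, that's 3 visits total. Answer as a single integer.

Answer: 0

Derivation:
Step 0: p0@(2,1) p1@(0,3) p2@(2,2) p3@(3,3) p4@(3,2) -> at (2,0): 0 [-], cum=0
Step 1: p0@(1,1) p1@(0,2) p2@(1,2) p3@(3,2) p4@(3,1) -> at (2,0): 0 [-], cum=0
Step 2: p0@ESC p1@ESC p2@(0,2) p3@(3,1) p4@ESC -> at (2,0): 0 [-], cum=0
Step 3: p0@ESC p1@ESC p2@ESC p3@ESC p4@ESC -> at (2,0): 0 [-], cum=0
Total visits = 0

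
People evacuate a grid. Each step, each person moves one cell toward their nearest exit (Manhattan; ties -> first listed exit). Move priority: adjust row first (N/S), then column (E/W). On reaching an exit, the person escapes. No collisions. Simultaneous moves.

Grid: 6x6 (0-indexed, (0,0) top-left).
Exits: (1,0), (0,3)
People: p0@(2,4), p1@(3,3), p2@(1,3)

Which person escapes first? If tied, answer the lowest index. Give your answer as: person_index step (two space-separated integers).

Answer: 2 1

Derivation:
Step 1: p0:(2,4)->(1,4) | p1:(3,3)->(2,3) | p2:(1,3)->(0,3)->EXIT
Step 2: p0:(1,4)->(0,4) | p1:(2,3)->(1,3) | p2:escaped
Step 3: p0:(0,4)->(0,3)->EXIT | p1:(1,3)->(0,3)->EXIT | p2:escaped
Exit steps: [3, 3, 1]
First to escape: p2 at step 1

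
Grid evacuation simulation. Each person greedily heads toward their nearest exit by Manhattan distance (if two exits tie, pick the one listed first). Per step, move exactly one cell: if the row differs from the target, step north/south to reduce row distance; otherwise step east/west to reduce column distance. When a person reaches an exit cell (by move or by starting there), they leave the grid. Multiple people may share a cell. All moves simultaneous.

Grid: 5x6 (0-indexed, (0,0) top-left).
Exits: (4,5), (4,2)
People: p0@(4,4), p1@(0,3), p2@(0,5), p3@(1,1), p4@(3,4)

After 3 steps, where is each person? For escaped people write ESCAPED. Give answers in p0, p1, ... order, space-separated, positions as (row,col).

Step 1: p0:(4,4)->(4,5)->EXIT | p1:(0,3)->(1,3) | p2:(0,5)->(1,5) | p3:(1,1)->(2,1) | p4:(3,4)->(4,4)
Step 2: p0:escaped | p1:(1,3)->(2,3) | p2:(1,5)->(2,5) | p3:(2,1)->(3,1) | p4:(4,4)->(4,5)->EXIT
Step 3: p0:escaped | p1:(2,3)->(3,3) | p2:(2,5)->(3,5) | p3:(3,1)->(4,1) | p4:escaped

ESCAPED (3,3) (3,5) (4,1) ESCAPED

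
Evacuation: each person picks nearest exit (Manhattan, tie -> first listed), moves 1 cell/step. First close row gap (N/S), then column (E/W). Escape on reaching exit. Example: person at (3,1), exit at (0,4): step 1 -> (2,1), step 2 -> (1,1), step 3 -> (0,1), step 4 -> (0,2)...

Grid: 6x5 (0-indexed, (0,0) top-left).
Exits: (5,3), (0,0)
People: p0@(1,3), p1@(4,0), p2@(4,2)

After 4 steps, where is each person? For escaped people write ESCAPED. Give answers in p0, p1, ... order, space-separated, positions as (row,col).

Step 1: p0:(1,3)->(2,3) | p1:(4,0)->(5,0) | p2:(4,2)->(5,2)
Step 2: p0:(2,3)->(3,3) | p1:(5,0)->(5,1) | p2:(5,2)->(5,3)->EXIT
Step 3: p0:(3,3)->(4,3) | p1:(5,1)->(5,2) | p2:escaped
Step 4: p0:(4,3)->(5,3)->EXIT | p1:(5,2)->(5,3)->EXIT | p2:escaped

ESCAPED ESCAPED ESCAPED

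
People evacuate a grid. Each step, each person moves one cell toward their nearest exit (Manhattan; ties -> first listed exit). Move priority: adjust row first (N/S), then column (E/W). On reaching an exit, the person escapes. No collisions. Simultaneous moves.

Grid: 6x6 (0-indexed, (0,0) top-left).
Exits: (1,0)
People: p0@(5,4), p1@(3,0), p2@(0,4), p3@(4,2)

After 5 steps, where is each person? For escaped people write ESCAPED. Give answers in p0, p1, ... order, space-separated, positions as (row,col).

Step 1: p0:(5,4)->(4,4) | p1:(3,0)->(2,0) | p2:(0,4)->(1,4) | p3:(4,2)->(3,2)
Step 2: p0:(4,4)->(3,4) | p1:(2,0)->(1,0)->EXIT | p2:(1,4)->(1,3) | p3:(3,2)->(2,2)
Step 3: p0:(3,4)->(2,4) | p1:escaped | p2:(1,3)->(1,2) | p3:(2,2)->(1,2)
Step 4: p0:(2,4)->(1,4) | p1:escaped | p2:(1,2)->(1,1) | p3:(1,2)->(1,1)
Step 5: p0:(1,4)->(1,3) | p1:escaped | p2:(1,1)->(1,0)->EXIT | p3:(1,1)->(1,0)->EXIT

(1,3) ESCAPED ESCAPED ESCAPED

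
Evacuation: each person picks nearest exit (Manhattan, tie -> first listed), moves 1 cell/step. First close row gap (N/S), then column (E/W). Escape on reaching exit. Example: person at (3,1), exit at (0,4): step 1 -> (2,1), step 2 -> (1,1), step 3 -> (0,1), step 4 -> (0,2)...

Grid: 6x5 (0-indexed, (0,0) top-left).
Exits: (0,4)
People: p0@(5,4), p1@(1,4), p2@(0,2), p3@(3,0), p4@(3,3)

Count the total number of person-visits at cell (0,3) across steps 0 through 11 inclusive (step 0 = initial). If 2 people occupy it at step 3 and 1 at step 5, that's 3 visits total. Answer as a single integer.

Answer: 3

Derivation:
Step 0: p0@(5,4) p1@(1,4) p2@(0,2) p3@(3,0) p4@(3,3) -> at (0,3): 0 [-], cum=0
Step 1: p0@(4,4) p1@ESC p2@(0,3) p3@(2,0) p4@(2,3) -> at (0,3): 1 [p2], cum=1
Step 2: p0@(3,4) p1@ESC p2@ESC p3@(1,0) p4@(1,3) -> at (0,3): 0 [-], cum=1
Step 3: p0@(2,4) p1@ESC p2@ESC p3@(0,0) p4@(0,3) -> at (0,3): 1 [p4], cum=2
Step 4: p0@(1,4) p1@ESC p2@ESC p3@(0,1) p4@ESC -> at (0,3): 0 [-], cum=2
Step 5: p0@ESC p1@ESC p2@ESC p3@(0,2) p4@ESC -> at (0,3): 0 [-], cum=2
Step 6: p0@ESC p1@ESC p2@ESC p3@(0,3) p4@ESC -> at (0,3): 1 [p3], cum=3
Step 7: p0@ESC p1@ESC p2@ESC p3@ESC p4@ESC -> at (0,3): 0 [-], cum=3
Total visits = 3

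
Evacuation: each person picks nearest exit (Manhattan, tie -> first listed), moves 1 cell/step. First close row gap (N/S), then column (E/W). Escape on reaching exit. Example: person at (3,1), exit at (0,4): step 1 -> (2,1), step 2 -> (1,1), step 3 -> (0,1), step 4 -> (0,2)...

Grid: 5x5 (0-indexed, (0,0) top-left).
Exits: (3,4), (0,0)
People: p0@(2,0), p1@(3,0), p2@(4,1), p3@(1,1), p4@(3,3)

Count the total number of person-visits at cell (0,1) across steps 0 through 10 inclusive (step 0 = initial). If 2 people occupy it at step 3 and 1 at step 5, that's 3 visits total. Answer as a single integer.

Answer: 1

Derivation:
Step 0: p0@(2,0) p1@(3,0) p2@(4,1) p3@(1,1) p4@(3,3) -> at (0,1): 0 [-], cum=0
Step 1: p0@(1,0) p1@(2,0) p2@(3,1) p3@(0,1) p4@ESC -> at (0,1): 1 [p3], cum=1
Step 2: p0@ESC p1@(1,0) p2@(3,2) p3@ESC p4@ESC -> at (0,1): 0 [-], cum=1
Step 3: p0@ESC p1@ESC p2@(3,3) p3@ESC p4@ESC -> at (0,1): 0 [-], cum=1
Step 4: p0@ESC p1@ESC p2@ESC p3@ESC p4@ESC -> at (0,1): 0 [-], cum=1
Total visits = 1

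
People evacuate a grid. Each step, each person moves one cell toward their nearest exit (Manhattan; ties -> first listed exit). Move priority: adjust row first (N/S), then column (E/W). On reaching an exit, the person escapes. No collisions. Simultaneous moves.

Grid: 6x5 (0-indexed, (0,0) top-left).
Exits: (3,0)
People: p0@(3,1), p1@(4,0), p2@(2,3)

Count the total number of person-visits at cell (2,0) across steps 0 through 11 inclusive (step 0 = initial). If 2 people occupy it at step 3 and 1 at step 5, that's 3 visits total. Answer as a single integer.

Step 0: p0@(3,1) p1@(4,0) p2@(2,3) -> at (2,0): 0 [-], cum=0
Step 1: p0@ESC p1@ESC p2@(3,3) -> at (2,0): 0 [-], cum=0
Step 2: p0@ESC p1@ESC p2@(3,2) -> at (2,0): 0 [-], cum=0
Step 3: p0@ESC p1@ESC p2@(3,1) -> at (2,0): 0 [-], cum=0
Step 4: p0@ESC p1@ESC p2@ESC -> at (2,0): 0 [-], cum=0
Total visits = 0

Answer: 0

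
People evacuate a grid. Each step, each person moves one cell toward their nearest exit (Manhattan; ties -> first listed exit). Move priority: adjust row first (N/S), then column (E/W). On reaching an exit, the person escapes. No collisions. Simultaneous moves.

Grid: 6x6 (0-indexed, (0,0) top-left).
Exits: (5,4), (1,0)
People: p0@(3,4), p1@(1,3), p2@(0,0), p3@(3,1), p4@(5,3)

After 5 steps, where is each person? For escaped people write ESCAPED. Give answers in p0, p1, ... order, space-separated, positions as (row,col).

Step 1: p0:(3,4)->(4,4) | p1:(1,3)->(1,2) | p2:(0,0)->(1,0)->EXIT | p3:(3,1)->(2,1) | p4:(5,3)->(5,4)->EXIT
Step 2: p0:(4,4)->(5,4)->EXIT | p1:(1,2)->(1,1) | p2:escaped | p3:(2,1)->(1,1) | p4:escaped
Step 3: p0:escaped | p1:(1,1)->(1,0)->EXIT | p2:escaped | p3:(1,1)->(1,0)->EXIT | p4:escaped

ESCAPED ESCAPED ESCAPED ESCAPED ESCAPED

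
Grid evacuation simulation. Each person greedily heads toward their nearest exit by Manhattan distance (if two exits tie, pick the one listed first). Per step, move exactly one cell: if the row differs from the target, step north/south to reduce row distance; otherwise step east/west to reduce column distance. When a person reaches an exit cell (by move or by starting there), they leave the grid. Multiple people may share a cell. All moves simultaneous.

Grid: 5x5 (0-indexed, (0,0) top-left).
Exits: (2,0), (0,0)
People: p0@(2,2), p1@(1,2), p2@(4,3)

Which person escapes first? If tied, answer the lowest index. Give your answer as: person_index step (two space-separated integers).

Step 1: p0:(2,2)->(2,1) | p1:(1,2)->(2,2) | p2:(4,3)->(3,3)
Step 2: p0:(2,1)->(2,0)->EXIT | p1:(2,2)->(2,1) | p2:(3,3)->(2,3)
Step 3: p0:escaped | p1:(2,1)->(2,0)->EXIT | p2:(2,3)->(2,2)
Step 4: p0:escaped | p1:escaped | p2:(2,2)->(2,1)
Step 5: p0:escaped | p1:escaped | p2:(2,1)->(2,0)->EXIT
Exit steps: [2, 3, 5]
First to escape: p0 at step 2

Answer: 0 2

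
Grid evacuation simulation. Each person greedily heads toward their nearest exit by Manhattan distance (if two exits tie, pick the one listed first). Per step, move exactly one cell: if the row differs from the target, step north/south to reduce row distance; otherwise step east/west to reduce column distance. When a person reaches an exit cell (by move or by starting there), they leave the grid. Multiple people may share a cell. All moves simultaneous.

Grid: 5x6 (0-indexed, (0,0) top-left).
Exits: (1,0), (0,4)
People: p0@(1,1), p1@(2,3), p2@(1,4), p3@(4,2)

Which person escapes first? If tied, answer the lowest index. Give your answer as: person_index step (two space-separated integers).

Answer: 0 1

Derivation:
Step 1: p0:(1,1)->(1,0)->EXIT | p1:(2,3)->(1,3) | p2:(1,4)->(0,4)->EXIT | p3:(4,2)->(3,2)
Step 2: p0:escaped | p1:(1,3)->(0,3) | p2:escaped | p3:(3,2)->(2,2)
Step 3: p0:escaped | p1:(0,3)->(0,4)->EXIT | p2:escaped | p3:(2,2)->(1,2)
Step 4: p0:escaped | p1:escaped | p2:escaped | p3:(1,2)->(1,1)
Step 5: p0:escaped | p1:escaped | p2:escaped | p3:(1,1)->(1,0)->EXIT
Exit steps: [1, 3, 1, 5]
First to escape: p0 at step 1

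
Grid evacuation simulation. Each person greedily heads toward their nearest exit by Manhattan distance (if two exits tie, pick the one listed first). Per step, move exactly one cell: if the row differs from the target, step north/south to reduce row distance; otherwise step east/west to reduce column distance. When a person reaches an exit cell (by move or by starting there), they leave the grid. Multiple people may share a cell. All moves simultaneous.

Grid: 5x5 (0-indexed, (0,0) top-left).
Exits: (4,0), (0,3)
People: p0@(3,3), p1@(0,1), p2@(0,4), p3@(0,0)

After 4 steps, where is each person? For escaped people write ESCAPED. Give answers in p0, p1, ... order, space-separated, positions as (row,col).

Step 1: p0:(3,3)->(2,3) | p1:(0,1)->(0,2) | p2:(0,4)->(0,3)->EXIT | p3:(0,0)->(0,1)
Step 2: p0:(2,3)->(1,3) | p1:(0,2)->(0,3)->EXIT | p2:escaped | p3:(0,1)->(0,2)
Step 3: p0:(1,3)->(0,3)->EXIT | p1:escaped | p2:escaped | p3:(0,2)->(0,3)->EXIT

ESCAPED ESCAPED ESCAPED ESCAPED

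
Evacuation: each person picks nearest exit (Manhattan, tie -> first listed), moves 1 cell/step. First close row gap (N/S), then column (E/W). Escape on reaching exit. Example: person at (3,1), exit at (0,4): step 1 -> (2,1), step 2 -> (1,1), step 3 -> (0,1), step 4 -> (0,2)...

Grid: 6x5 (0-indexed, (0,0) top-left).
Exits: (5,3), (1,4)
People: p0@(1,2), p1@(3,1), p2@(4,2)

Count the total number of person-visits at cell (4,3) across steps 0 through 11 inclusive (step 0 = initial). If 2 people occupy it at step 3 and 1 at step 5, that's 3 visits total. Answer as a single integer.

Answer: 0

Derivation:
Step 0: p0@(1,2) p1@(3,1) p2@(4,2) -> at (4,3): 0 [-], cum=0
Step 1: p0@(1,3) p1@(4,1) p2@(5,2) -> at (4,3): 0 [-], cum=0
Step 2: p0@ESC p1@(5,1) p2@ESC -> at (4,3): 0 [-], cum=0
Step 3: p0@ESC p1@(5,2) p2@ESC -> at (4,3): 0 [-], cum=0
Step 4: p0@ESC p1@ESC p2@ESC -> at (4,3): 0 [-], cum=0
Total visits = 0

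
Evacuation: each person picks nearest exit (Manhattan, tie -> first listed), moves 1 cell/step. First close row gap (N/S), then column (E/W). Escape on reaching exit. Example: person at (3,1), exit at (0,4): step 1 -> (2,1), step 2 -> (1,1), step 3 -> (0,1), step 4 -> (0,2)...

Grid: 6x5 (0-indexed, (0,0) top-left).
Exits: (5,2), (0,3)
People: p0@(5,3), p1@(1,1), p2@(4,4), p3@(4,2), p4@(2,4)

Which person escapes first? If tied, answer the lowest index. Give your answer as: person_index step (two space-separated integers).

Step 1: p0:(5,3)->(5,2)->EXIT | p1:(1,1)->(0,1) | p2:(4,4)->(5,4) | p3:(4,2)->(5,2)->EXIT | p4:(2,4)->(1,4)
Step 2: p0:escaped | p1:(0,1)->(0,2) | p2:(5,4)->(5,3) | p3:escaped | p4:(1,4)->(0,4)
Step 3: p0:escaped | p1:(0,2)->(0,3)->EXIT | p2:(5,3)->(5,2)->EXIT | p3:escaped | p4:(0,4)->(0,3)->EXIT
Exit steps: [1, 3, 3, 1, 3]
First to escape: p0 at step 1

Answer: 0 1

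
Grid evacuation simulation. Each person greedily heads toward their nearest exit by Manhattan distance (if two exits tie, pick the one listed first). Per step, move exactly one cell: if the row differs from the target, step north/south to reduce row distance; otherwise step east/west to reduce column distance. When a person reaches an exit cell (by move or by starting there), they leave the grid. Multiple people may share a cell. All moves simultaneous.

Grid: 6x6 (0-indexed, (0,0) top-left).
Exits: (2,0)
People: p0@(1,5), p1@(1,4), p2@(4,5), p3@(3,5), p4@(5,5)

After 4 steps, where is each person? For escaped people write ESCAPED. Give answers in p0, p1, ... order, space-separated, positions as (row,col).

Step 1: p0:(1,5)->(2,5) | p1:(1,4)->(2,4) | p2:(4,5)->(3,5) | p3:(3,5)->(2,5) | p4:(5,5)->(4,5)
Step 2: p0:(2,5)->(2,4) | p1:(2,4)->(2,3) | p2:(3,5)->(2,5) | p3:(2,5)->(2,4) | p4:(4,5)->(3,5)
Step 3: p0:(2,4)->(2,3) | p1:(2,3)->(2,2) | p2:(2,5)->(2,4) | p3:(2,4)->(2,3) | p4:(3,5)->(2,5)
Step 4: p0:(2,3)->(2,2) | p1:(2,2)->(2,1) | p2:(2,4)->(2,3) | p3:(2,3)->(2,2) | p4:(2,5)->(2,4)

(2,2) (2,1) (2,3) (2,2) (2,4)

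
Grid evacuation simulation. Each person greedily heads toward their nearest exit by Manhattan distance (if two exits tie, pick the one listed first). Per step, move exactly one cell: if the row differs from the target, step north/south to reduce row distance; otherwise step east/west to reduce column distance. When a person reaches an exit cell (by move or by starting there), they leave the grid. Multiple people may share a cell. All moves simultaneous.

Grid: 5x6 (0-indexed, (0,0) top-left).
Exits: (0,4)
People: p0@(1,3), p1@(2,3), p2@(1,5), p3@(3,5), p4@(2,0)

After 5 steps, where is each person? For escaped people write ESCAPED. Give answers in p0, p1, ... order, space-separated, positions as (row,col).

Step 1: p0:(1,3)->(0,3) | p1:(2,3)->(1,3) | p2:(1,5)->(0,5) | p3:(3,5)->(2,5) | p4:(2,0)->(1,0)
Step 2: p0:(0,3)->(0,4)->EXIT | p1:(1,3)->(0,3) | p2:(0,5)->(0,4)->EXIT | p3:(2,5)->(1,5) | p4:(1,0)->(0,0)
Step 3: p0:escaped | p1:(0,3)->(0,4)->EXIT | p2:escaped | p3:(1,5)->(0,5) | p4:(0,0)->(0,1)
Step 4: p0:escaped | p1:escaped | p2:escaped | p3:(0,5)->(0,4)->EXIT | p4:(0,1)->(0,2)
Step 5: p0:escaped | p1:escaped | p2:escaped | p3:escaped | p4:(0,2)->(0,3)

ESCAPED ESCAPED ESCAPED ESCAPED (0,3)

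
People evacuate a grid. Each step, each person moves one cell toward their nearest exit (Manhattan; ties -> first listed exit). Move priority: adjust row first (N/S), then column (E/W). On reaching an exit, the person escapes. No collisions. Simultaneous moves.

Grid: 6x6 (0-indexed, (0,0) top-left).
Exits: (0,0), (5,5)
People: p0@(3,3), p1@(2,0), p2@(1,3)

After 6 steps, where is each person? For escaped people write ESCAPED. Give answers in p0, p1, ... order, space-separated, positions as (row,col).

Step 1: p0:(3,3)->(4,3) | p1:(2,0)->(1,0) | p2:(1,3)->(0,3)
Step 2: p0:(4,3)->(5,3) | p1:(1,0)->(0,0)->EXIT | p2:(0,3)->(0,2)
Step 3: p0:(5,3)->(5,4) | p1:escaped | p2:(0,2)->(0,1)
Step 4: p0:(5,4)->(5,5)->EXIT | p1:escaped | p2:(0,1)->(0,0)->EXIT

ESCAPED ESCAPED ESCAPED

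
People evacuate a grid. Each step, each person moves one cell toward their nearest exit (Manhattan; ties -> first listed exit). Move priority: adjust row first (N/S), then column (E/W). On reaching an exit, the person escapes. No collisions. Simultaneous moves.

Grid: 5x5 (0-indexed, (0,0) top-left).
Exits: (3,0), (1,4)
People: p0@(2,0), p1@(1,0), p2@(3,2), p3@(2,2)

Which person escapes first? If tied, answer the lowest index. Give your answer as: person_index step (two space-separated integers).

Step 1: p0:(2,0)->(3,0)->EXIT | p1:(1,0)->(2,0) | p2:(3,2)->(3,1) | p3:(2,2)->(3,2)
Step 2: p0:escaped | p1:(2,0)->(3,0)->EXIT | p2:(3,1)->(3,0)->EXIT | p3:(3,2)->(3,1)
Step 3: p0:escaped | p1:escaped | p2:escaped | p3:(3,1)->(3,0)->EXIT
Exit steps: [1, 2, 2, 3]
First to escape: p0 at step 1

Answer: 0 1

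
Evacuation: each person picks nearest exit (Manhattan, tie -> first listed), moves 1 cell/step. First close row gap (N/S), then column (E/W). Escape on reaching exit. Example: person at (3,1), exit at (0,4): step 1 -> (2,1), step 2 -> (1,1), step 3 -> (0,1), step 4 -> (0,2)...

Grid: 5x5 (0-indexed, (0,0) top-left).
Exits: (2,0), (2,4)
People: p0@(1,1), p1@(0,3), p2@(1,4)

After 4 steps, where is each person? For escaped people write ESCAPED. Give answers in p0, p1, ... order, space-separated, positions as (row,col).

Step 1: p0:(1,1)->(2,1) | p1:(0,3)->(1,3) | p2:(1,4)->(2,4)->EXIT
Step 2: p0:(2,1)->(2,0)->EXIT | p1:(1,3)->(2,3) | p2:escaped
Step 3: p0:escaped | p1:(2,3)->(2,4)->EXIT | p2:escaped

ESCAPED ESCAPED ESCAPED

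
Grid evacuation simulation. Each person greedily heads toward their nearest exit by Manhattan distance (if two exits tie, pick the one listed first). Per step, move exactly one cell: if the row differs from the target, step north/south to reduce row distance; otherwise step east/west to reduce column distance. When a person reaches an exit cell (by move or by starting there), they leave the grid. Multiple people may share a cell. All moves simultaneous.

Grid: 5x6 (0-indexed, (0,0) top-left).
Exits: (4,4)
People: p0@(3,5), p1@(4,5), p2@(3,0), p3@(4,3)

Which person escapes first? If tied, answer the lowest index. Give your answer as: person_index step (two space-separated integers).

Step 1: p0:(3,5)->(4,5) | p1:(4,5)->(4,4)->EXIT | p2:(3,0)->(4,0) | p3:(4,3)->(4,4)->EXIT
Step 2: p0:(4,5)->(4,4)->EXIT | p1:escaped | p2:(4,0)->(4,1) | p3:escaped
Step 3: p0:escaped | p1:escaped | p2:(4,1)->(4,2) | p3:escaped
Step 4: p0:escaped | p1:escaped | p2:(4,2)->(4,3) | p3:escaped
Step 5: p0:escaped | p1:escaped | p2:(4,3)->(4,4)->EXIT | p3:escaped
Exit steps: [2, 1, 5, 1]
First to escape: p1 at step 1

Answer: 1 1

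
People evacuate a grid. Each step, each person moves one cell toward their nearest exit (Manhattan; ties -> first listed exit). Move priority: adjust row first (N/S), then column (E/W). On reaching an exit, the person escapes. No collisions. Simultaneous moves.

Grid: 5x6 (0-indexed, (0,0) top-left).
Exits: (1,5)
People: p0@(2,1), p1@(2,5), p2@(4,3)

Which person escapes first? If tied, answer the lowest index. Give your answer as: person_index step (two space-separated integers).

Answer: 1 1

Derivation:
Step 1: p0:(2,1)->(1,1) | p1:(2,5)->(1,5)->EXIT | p2:(4,3)->(3,3)
Step 2: p0:(1,1)->(1,2) | p1:escaped | p2:(3,3)->(2,3)
Step 3: p0:(1,2)->(1,3) | p1:escaped | p2:(2,3)->(1,3)
Step 4: p0:(1,3)->(1,4) | p1:escaped | p2:(1,3)->(1,4)
Step 5: p0:(1,4)->(1,5)->EXIT | p1:escaped | p2:(1,4)->(1,5)->EXIT
Exit steps: [5, 1, 5]
First to escape: p1 at step 1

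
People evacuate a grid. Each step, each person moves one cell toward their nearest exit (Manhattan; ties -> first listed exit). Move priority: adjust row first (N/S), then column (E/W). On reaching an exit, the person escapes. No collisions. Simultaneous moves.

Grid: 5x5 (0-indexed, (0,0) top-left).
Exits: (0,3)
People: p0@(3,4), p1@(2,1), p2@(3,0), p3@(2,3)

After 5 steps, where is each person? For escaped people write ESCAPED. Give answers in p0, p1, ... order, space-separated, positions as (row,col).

Step 1: p0:(3,4)->(2,4) | p1:(2,1)->(1,1) | p2:(3,0)->(2,0) | p3:(2,3)->(1,3)
Step 2: p0:(2,4)->(1,4) | p1:(1,1)->(0,1) | p2:(2,0)->(1,0) | p3:(1,3)->(0,3)->EXIT
Step 3: p0:(1,4)->(0,4) | p1:(0,1)->(0,2) | p2:(1,0)->(0,0) | p3:escaped
Step 4: p0:(0,4)->(0,3)->EXIT | p1:(0,2)->(0,3)->EXIT | p2:(0,0)->(0,1) | p3:escaped
Step 5: p0:escaped | p1:escaped | p2:(0,1)->(0,2) | p3:escaped

ESCAPED ESCAPED (0,2) ESCAPED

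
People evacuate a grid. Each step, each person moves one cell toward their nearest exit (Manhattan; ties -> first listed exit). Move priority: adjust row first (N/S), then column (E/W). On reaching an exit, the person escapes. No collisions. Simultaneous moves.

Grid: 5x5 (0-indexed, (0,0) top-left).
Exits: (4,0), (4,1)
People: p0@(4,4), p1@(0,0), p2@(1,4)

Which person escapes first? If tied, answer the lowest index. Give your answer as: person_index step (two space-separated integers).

Step 1: p0:(4,4)->(4,3) | p1:(0,0)->(1,0) | p2:(1,4)->(2,4)
Step 2: p0:(4,3)->(4,2) | p1:(1,0)->(2,0) | p2:(2,4)->(3,4)
Step 3: p0:(4,2)->(4,1)->EXIT | p1:(2,0)->(3,0) | p2:(3,4)->(4,4)
Step 4: p0:escaped | p1:(3,0)->(4,0)->EXIT | p2:(4,4)->(4,3)
Step 5: p0:escaped | p1:escaped | p2:(4,3)->(4,2)
Step 6: p0:escaped | p1:escaped | p2:(4,2)->(4,1)->EXIT
Exit steps: [3, 4, 6]
First to escape: p0 at step 3

Answer: 0 3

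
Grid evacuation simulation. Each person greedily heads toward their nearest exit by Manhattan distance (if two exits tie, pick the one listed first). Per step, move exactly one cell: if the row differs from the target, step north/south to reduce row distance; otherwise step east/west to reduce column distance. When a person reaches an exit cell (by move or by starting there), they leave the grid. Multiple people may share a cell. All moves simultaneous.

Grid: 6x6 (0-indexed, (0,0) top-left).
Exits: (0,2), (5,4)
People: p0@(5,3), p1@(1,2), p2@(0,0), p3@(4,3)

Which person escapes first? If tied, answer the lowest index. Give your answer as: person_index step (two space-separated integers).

Step 1: p0:(5,3)->(5,4)->EXIT | p1:(1,2)->(0,2)->EXIT | p2:(0,0)->(0,1) | p3:(4,3)->(5,3)
Step 2: p0:escaped | p1:escaped | p2:(0,1)->(0,2)->EXIT | p3:(5,3)->(5,4)->EXIT
Exit steps: [1, 1, 2, 2]
First to escape: p0 at step 1

Answer: 0 1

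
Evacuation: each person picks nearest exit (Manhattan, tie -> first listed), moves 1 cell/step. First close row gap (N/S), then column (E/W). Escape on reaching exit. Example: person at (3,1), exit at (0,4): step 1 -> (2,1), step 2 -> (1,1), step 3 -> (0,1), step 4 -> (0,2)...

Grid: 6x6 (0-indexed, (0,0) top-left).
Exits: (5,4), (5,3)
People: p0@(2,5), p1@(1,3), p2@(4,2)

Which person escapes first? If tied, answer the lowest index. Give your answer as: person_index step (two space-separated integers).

Answer: 2 2

Derivation:
Step 1: p0:(2,5)->(3,5) | p1:(1,3)->(2,3) | p2:(4,2)->(5,2)
Step 2: p0:(3,5)->(4,5) | p1:(2,3)->(3,3) | p2:(5,2)->(5,3)->EXIT
Step 3: p0:(4,5)->(5,5) | p1:(3,3)->(4,3) | p2:escaped
Step 4: p0:(5,5)->(5,4)->EXIT | p1:(4,3)->(5,3)->EXIT | p2:escaped
Exit steps: [4, 4, 2]
First to escape: p2 at step 2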